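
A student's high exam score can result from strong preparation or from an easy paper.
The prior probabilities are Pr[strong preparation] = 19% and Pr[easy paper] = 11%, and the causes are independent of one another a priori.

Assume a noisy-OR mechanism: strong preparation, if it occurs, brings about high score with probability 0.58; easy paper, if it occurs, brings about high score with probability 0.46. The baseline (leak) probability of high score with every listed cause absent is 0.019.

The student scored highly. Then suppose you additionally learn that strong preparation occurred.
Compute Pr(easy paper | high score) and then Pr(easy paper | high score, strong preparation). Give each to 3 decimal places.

Under noisy-OR, P(high score | causes) = 1 − (1−0.019)·∏(1−qᵢ) over the active causes.
Weight on easy paper=true, given the evidence: 0.041900 + 0.016250 = 0.058150
Denominator P(high score): 0.019*0.81*0.89 + 0.47026*0.81*0.11 + 0.58798*0.19*0.89 + 0.777509*0.19*0.11 = 0.171274
Posterior = 0.058150 / 0.171274 ≈ 0.340

Now condition on the additional information:
Numerator (weight on configurations with easy paper): 0.777509·0.11 = 0.085526
The normalizing constant is 0.58798·0.89 + 0.777509·0.11 = 0.608828
Posterior = 0.085526 / 0.608828 ≈ 0.140

Pr(easy paper | high score) ≈ 0.340; Pr(easy paper | high score, strong preparation) ≈ 0.140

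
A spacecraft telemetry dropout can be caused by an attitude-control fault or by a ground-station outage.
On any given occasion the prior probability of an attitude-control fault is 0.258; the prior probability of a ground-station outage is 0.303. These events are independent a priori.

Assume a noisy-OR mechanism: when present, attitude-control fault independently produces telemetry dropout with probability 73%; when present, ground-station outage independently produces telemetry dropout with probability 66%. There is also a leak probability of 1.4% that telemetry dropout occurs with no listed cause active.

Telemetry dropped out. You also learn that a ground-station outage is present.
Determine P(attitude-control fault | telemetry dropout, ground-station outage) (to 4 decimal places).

P(attitude-control fault | telemetry dropout, ground-station outage) ≈ 0.3224

Under noisy-OR, P(telemetry dropout | causes) = 1 − (1−0.014)·∏(1−qᵢ) over the active causes.
P(telemetry dropout | ground-station outage) = 0.66476·0.742 + 0.909485·0.258 = 0.493252 + 0.234647 = 0.727899
Of this, 0.234647 comes from 0.909485·0.258 (the attitude-control fault=true cases).
P(attitude-control fault | telemetry dropout, ground-station outage) = 0.234647 / 0.727899 ≈ 0.3224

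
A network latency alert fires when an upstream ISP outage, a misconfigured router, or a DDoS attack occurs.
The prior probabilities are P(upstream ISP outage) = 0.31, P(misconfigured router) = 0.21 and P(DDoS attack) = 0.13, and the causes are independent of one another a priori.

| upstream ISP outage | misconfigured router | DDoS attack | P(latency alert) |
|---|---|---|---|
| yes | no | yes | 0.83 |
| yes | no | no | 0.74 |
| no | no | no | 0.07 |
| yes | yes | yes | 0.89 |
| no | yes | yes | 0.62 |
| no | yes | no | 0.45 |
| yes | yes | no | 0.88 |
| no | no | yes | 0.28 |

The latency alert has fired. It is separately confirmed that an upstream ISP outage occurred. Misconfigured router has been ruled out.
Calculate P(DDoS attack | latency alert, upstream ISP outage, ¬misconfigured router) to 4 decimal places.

P(DDoS attack | latency alert, upstream ISP outage, ¬misconfigured router) ≈ 0.1435

P(latency alert | upstream ISP outage, ¬misconfigured router) = 0.74×0.87 + 0.83×0.13 = 0.643800 + 0.107900 = 0.751700
Of this, 0.107900 comes from 0.83×0.13 (the DDoS attack=true cases).
P(DDoS attack | latency alert, upstream ISP outage, ¬misconfigured router) = 0.107900 / 0.751700 ≈ 0.1435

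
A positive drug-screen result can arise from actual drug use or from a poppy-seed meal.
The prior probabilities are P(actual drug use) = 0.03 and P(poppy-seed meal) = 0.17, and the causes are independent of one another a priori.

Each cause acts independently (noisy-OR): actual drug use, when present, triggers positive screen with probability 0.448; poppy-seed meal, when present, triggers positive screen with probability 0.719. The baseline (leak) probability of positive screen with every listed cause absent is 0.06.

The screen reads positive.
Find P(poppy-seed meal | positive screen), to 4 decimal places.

P(poppy-seed meal | positive screen) ≈ 0.6759

Under noisy-OR, P(positive screen | causes) = 1 − (1−0.06)·∏(1−qᵢ) over the active causes.
P(positive screen) = 0.06·0.97·0.83 + 0.73586·0.97·0.17 + 0.48112·0.03·0.83 + 0.854195·0.03·0.17 = 0.048306 + 0.121343 + 0.011980 + 0.004356 = 0.185985
Restricting to configurations with poppy-seed meal present: 0.121343 + 0.004356 = 0.125699.
P(poppy-seed meal | positive screen) = 0.125699 / 0.185985 ≈ 0.6759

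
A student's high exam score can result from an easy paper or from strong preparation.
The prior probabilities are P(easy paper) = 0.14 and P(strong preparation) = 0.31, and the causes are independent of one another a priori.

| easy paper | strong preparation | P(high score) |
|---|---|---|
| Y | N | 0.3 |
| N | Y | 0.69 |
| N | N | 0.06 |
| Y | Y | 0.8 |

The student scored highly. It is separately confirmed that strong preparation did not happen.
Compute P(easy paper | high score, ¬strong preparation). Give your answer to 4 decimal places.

P(easy paper | high score, ¬strong preparation) ≈ 0.4487

P(high score | ¬strong preparation) = 0.06*0.86 + 0.3*0.14 = 0.051600 + 0.042000 = 0.093600
The easy paper-present share is 0.3*0.14 = 0.042000.
P(easy paper | high score, ¬strong preparation) = 0.042000 / 0.093600 ≈ 0.4487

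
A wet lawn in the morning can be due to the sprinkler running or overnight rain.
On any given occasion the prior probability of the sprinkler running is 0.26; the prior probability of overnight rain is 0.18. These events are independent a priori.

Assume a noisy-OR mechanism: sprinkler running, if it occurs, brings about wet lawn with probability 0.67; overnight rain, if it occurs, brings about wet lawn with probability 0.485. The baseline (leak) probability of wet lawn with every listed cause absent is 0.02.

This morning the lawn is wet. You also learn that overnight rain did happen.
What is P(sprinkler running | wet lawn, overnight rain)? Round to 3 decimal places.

P(sprinkler running | wet lawn, overnight rain) ≈ 0.372

Under noisy-OR, P(wet lawn | causes) = 1 − (1−0.02)·∏(1−qᵢ) over the active causes.
By total probability over both values of sprinkler running:
  P(wet lawn | overnight rain) = 0.4953·0.74 + 0.833449·0.26
        = 0.366522 + 0.216697 = 0.583219
The terms with sprinkler running present sum to 0.216697, so
  P(sprinkler running | wet lawn, overnight rain) = 0.216697 / 0.583219 ≈ 0.372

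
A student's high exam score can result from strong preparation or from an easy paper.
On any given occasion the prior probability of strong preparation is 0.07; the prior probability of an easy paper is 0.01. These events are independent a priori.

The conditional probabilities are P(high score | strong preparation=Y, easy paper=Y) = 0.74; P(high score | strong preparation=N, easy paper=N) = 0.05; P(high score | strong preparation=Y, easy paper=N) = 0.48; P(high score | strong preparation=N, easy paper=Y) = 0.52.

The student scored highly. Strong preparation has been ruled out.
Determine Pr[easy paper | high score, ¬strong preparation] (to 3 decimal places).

Pr[easy paper | high score, ¬strong preparation] ≈ 0.095

For the numerator, keep only easy paper=true terms: 0.52·0.01 = 0.005200
The normalizing constant is 0.05·0.99 + 0.52·0.01 = 0.054700
Posterior = 0.005200 / 0.054700 ≈ 0.095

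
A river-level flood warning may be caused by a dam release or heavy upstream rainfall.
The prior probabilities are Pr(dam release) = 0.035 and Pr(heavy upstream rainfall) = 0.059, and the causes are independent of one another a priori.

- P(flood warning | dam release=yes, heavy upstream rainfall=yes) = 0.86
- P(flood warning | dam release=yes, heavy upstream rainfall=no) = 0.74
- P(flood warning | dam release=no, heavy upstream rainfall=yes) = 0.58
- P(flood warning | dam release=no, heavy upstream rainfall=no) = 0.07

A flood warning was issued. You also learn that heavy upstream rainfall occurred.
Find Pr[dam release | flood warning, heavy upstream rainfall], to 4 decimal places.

Pr[dam release | flood warning, heavy upstream rainfall] ≈ 0.0510

Numerator (weight on configurations with dam release): 0.86·0.035 = 0.030100
The normalizing constant is 0.58·0.965 + 0.86·0.035 = 0.589800
Posterior = 0.030100 / 0.589800 ≈ 0.0510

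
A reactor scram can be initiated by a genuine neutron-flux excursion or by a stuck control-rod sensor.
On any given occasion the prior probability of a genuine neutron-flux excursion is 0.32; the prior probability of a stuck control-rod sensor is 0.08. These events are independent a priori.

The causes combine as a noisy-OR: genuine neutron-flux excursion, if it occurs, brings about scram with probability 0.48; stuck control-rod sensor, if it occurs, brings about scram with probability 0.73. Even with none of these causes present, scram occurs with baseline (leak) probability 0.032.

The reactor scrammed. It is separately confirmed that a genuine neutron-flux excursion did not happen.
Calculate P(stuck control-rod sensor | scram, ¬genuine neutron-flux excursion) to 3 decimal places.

Under noisy-OR, P(scram | causes) = 1 − (1−0.032)·∏(1−qᵢ) over the active causes.
P(scram | ¬genuine neutron-flux excursion) = 0.032×0.92 + 0.73864×0.08 = 0.029440 + 0.059091 = 0.088531
The stuck control-rod sensor-present share is 0.73864×0.08 = 0.059091.
So P(stuck control-rod sensor | scram, ¬genuine neutron-flux excursion) = 0.059091/0.088531 ≈ 0.667.

P(stuck control-rod sensor | scram, ¬genuine neutron-flux excursion) ≈ 0.667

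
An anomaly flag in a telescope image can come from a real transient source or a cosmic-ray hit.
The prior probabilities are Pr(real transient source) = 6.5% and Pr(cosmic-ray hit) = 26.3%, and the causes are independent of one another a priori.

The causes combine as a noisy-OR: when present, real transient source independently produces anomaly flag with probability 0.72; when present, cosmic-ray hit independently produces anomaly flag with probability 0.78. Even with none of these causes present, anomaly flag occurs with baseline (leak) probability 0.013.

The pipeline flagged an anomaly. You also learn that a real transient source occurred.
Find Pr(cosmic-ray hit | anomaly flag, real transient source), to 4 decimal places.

Under noisy-OR, P(anomaly flag | causes) = 1 − (1−0.013)·∏(1−qᵢ) over the active causes.
P(anomaly flag | real transient source) = 0.72364*0.737 + 0.939201*0.263 = 0.533323 + 0.247010 = 0.780333
The cosmic-ray hit-present share is 0.939201*0.263 = 0.247010.
P(cosmic-ray hit | anomaly flag, real transient source) = 0.247010 / 0.780333 ≈ 0.3165

Pr(cosmic-ray hit | anomaly flag, real transient source) ≈ 0.3165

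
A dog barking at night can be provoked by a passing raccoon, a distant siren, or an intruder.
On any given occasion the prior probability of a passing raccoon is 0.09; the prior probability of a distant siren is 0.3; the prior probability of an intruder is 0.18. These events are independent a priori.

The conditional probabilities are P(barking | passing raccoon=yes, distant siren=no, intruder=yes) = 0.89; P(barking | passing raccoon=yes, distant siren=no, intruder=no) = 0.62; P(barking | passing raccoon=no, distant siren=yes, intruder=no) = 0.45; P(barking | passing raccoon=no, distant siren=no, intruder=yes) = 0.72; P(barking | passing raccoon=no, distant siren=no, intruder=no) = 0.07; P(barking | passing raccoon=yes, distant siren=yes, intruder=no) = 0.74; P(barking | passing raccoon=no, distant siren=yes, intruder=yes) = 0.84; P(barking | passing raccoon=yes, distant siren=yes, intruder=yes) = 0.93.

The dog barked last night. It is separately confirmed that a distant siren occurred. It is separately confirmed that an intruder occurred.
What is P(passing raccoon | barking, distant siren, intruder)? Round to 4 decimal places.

Sum P(barking|·) weighted by the priors over both values of passing raccoon:
  P(barking | distant siren, intruder) = 0.84*0.91 + 0.93*0.09
        = 0.764400 + 0.083700 = 0.848100
Keeping only the passing raccoon-present terms gives 0.083700, so
  P(passing raccoon | barking, distant siren, intruder) = 0.083700 / 0.848100 ≈ 0.0987

P(passing raccoon | barking, distant siren, intruder) ≈ 0.0987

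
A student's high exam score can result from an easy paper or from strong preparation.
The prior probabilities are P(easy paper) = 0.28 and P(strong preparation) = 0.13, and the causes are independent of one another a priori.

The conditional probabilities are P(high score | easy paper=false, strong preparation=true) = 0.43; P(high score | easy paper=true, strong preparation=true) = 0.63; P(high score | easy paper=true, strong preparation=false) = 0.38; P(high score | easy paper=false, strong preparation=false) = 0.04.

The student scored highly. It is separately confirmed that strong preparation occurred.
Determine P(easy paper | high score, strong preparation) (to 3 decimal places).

P(easy paper | high score, strong preparation) ≈ 0.363

Numerator (weight on configurations with easy paper): 0.63×0.28 = 0.176400
The normalizing constant is 0.43×0.72 + 0.63×0.28 = 0.486000
Posterior = 0.176400 / 0.486000 ≈ 0.363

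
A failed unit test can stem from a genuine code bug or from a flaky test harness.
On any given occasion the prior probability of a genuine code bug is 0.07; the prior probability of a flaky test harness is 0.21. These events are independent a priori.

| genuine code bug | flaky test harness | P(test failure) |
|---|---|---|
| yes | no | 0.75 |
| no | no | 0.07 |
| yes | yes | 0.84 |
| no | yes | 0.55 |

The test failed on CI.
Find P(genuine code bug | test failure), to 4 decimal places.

P(genuine code bug | test failure) ≈ 0.2531

Weight on genuine code bug=true, given the evidence: 0.041475 + 0.012348 = 0.053823
The normalizing constant is 0.07*0.93*0.79 + 0.55*0.93*0.21 + 0.75*0.07*0.79 + 0.84*0.07*0.21 = 0.212667
Posterior = 0.053823 / 0.212667 ≈ 0.2531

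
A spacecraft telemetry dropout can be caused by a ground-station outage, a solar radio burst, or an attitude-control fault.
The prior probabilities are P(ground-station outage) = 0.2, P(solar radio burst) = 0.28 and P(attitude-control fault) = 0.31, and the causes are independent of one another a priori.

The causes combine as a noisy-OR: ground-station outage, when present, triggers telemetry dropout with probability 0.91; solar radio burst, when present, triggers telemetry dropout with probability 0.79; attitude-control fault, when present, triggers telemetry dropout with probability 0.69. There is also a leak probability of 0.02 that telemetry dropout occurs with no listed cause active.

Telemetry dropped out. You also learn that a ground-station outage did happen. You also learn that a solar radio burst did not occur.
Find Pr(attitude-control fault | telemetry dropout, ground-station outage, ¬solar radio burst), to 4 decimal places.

Under noisy-OR, P(telemetry dropout | causes) = 1 − (1−0.02)·∏(1−qᵢ) over the active causes.
P(telemetry dropout | ground-station outage, ¬solar radio burst) = 0.9118·0.69 + 0.972658·0.31 = 0.629142 + 0.301524 = 0.930666
The attitude-control fault-present share is 0.972658·0.31 = 0.301524.
Hence the posterior is 0.301524/0.930666 ≈ 0.3240.

Pr(attitude-control fault | telemetry dropout, ground-station outage, ¬solar radio burst) ≈ 0.3240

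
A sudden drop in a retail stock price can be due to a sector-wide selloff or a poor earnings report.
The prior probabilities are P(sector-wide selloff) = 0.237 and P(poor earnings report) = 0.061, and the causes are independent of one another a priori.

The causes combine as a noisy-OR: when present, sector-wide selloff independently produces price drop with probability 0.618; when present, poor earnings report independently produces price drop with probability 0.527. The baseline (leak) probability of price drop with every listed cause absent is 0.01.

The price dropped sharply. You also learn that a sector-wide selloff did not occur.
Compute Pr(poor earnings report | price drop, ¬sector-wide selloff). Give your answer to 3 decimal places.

Under noisy-OR, P(price drop | causes) = 1 − (1−0.01)·∏(1−qᵢ) over the active causes.
Weight on poor earnings report=true, given the evidence: 0.53173*0.061 = 0.032436
Denominator P(price drop | ¬sector-wide selloff): 0.01*0.939 + 0.53173*0.061 = 0.041826
Posterior = 0.032436 / 0.041826 ≈ 0.775

Pr(poor earnings report | price drop, ¬sector-wide selloff) ≈ 0.775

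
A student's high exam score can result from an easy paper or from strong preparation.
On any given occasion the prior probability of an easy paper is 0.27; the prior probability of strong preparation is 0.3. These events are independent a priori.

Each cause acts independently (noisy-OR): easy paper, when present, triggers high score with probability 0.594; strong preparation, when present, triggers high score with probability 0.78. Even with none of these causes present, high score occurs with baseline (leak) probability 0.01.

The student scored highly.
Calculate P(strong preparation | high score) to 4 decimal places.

P(strong preparation | high score) ≈ 0.6748

Under noisy-OR, P(high score | causes) = 1 − (1−0.01)·∏(1−qᵢ) over the active causes.
By total probability over the 4 (easy paper, strong preparation) configurations:
  P(high score) = 0.01×0.73×0.7 + 0.7822×0.73×0.3 + 0.59806×0.27×0.7 + 0.911573×0.27×0.3
        = 0.005110 + 0.171302 + 0.113033 + 0.073837 = 0.363282
The terms with strong preparation present sum to 0.245139, so
  P(strong preparation | high score) = 0.245139 / 0.363282 ≈ 0.6748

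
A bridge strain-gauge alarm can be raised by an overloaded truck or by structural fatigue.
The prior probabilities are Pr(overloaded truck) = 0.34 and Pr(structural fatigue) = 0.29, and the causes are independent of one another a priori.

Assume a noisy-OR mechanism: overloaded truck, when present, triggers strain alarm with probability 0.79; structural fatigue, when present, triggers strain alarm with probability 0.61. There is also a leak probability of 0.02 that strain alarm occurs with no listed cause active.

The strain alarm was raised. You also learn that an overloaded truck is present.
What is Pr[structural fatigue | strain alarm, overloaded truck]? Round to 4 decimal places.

Pr[structural fatigue | strain alarm, overloaded truck] ≈ 0.3211

Under noisy-OR, P(strain alarm | causes) = 1 − (1−0.02)·∏(1−qᵢ) over the active causes.
Sum P(strain alarm|·) weighted by the priors over both values of structural fatigue:
  P(strain alarm | overloaded truck) = 0.7942·0.71 + 0.919738·0.29
        = 0.563882 + 0.266724 = 0.830606
Keeping only the structural fatigue-present terms gives 0.266724, so
  P(structural fatigue | strain alarm, overloaded truck) = 0.266724 / 0.830606 ≈ 0.3211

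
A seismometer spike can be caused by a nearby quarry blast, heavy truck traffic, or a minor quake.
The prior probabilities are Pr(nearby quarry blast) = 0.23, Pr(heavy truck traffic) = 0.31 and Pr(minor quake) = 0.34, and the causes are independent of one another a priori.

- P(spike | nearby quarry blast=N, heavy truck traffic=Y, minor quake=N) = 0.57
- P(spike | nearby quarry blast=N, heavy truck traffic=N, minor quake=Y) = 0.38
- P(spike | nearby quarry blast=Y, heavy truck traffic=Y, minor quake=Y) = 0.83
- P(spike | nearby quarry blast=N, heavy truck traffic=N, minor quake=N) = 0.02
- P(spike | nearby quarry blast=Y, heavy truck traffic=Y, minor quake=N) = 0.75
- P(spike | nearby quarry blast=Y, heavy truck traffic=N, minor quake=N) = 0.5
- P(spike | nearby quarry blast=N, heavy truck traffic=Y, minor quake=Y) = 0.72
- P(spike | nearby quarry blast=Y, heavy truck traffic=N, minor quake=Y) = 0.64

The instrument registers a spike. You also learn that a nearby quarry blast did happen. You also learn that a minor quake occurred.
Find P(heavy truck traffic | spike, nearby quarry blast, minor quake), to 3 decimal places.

By total probability over both values of heavy truck traffic:
  P(spike | nearby quarry blast, minor quake) = 0.64·0.69 + 0.83·0.31
        = 0.441600 + 0.257300 = 0.698900
Keeping only the heavy truck traffic-present terms gives 0.257300, so
  P(heavy truck traffic | spike, nearby quarry blast, minor quake) = 0.257300 / 0.698900 ≈ 0.368

P(heavy truck traffic | spike, nearby quarry blast, minor quake) ≈ 0.368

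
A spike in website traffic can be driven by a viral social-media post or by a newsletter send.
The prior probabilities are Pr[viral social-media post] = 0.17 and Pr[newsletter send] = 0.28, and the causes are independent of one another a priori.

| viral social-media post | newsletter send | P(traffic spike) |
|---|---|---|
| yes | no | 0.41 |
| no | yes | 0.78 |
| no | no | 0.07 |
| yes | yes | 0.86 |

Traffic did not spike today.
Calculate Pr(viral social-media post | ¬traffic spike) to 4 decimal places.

Pr(viral social-media post | ¬traffic spike) ≈ 0.1150

Numerator (weight on configurations with viral social-media post): 0.072216 + 0.006664 = 0.078880
Denominator P(¬traffic spike): 0.93*0.83*0.72 + 0.22*0.83*0.28 + 0.59*0.17*0.72 + 0.14*0.17*0.28 = 0.685776
P(viral social-media post | ¬traffic spike) = 0.078880/0.685776 ≈ 0.1150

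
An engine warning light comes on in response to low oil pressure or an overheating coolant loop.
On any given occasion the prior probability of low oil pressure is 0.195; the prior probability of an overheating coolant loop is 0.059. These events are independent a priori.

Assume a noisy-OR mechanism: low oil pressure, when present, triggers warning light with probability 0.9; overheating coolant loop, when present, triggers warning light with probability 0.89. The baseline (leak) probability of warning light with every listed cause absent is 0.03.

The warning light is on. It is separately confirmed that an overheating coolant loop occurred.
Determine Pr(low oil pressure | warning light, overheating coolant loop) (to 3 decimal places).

Under noisy-OR, P(warning light | causes) = 1 − (1−0.03)·∏(1−qᵢ) over the active causes.
Weight on low oil pressure=true, given the evidence: 0.98933×0.195 = 0.192919
Denominator P(warning light | overheating coolant loop): 0.8933×0.805 + 0.98933×0.195 = 0.912025
P(low oil pressure | warning light, overheating coolant loop) = 0.192919/0.912025 ≈ 0.212

Pr(low oil pressure | warning light, overheating coolant loop) ≈ 0.212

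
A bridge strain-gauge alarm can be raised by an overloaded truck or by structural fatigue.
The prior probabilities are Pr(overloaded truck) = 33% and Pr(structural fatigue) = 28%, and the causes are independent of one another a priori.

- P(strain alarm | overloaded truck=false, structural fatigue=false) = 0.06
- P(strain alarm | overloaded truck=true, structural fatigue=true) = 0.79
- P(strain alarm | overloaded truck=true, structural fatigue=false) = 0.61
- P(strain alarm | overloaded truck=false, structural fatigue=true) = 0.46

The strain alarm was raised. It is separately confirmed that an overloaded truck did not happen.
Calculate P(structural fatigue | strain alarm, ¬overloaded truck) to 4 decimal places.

P(structural fatigue | strain alarm, ¬overloaded truck) ≈ 0.7488

P(strain alarm | ¬overloaded truck) = 0.06*0.72 + 0.46*0.28 = 0.043200 + 0.128800 = 0.172000
Restricting to configurations with structural fatigue present: 0.46*0.28 = 0.128800.
Hence the posterior is 0.128800/0.172000 ≈ 0.7488.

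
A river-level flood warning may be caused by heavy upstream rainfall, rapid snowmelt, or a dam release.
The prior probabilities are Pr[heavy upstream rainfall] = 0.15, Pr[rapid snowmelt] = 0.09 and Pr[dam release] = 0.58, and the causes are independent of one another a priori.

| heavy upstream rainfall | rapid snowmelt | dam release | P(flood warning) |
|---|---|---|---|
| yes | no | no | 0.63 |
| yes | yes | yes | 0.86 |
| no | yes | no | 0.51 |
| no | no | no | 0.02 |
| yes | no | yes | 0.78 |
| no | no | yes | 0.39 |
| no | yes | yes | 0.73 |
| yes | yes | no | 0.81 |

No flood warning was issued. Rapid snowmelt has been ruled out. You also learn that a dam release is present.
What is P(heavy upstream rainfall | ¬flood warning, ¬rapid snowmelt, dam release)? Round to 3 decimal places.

P(heavy upstream rainfall | ¬flood warning, ¬rapid snowmelt, dam release) ≈ 0.060

For the numerator, keep only heavy upstream rainfall=true terms: 0.22·0.15 = 0.033000
Normalizer over all consistent configurations: 0.61·0.85 + 0.22·0.15 = 0.551500
Posterior = 0.033000 / 0.551500 ≈ 0.060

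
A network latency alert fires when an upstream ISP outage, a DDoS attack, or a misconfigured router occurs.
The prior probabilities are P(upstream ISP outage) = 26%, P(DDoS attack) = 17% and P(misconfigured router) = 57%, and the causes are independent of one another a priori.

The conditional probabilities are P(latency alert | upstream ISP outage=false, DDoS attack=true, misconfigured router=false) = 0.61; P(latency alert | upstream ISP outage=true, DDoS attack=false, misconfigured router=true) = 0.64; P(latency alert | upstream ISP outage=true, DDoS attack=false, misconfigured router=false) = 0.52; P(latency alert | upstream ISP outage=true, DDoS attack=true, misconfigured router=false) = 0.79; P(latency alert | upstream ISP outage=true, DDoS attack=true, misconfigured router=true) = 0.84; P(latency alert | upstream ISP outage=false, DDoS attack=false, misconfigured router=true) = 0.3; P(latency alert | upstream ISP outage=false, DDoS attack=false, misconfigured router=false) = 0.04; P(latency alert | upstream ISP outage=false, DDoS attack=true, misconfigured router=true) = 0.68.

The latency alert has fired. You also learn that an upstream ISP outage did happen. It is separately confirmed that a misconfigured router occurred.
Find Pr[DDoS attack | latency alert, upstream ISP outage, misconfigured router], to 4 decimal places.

P(latency alert | upstream ISP outage, misconfigured router) = 0.64*0.83 + 0.84*0.17 = 0.531200 + 0.142800 = 0.674000
Of this, 0.142800 comes from 0.84*0.17 (the DDoS attack=true cases).
So P(DDoS attack | latency alert, upstream ISP outage, misconfigured router) = 0.142800/0.674000 ≈ 0.2119.

Pr[DDoS attack | latency alert, upstream ISP outage, misconfigured router] ≈ 0.2119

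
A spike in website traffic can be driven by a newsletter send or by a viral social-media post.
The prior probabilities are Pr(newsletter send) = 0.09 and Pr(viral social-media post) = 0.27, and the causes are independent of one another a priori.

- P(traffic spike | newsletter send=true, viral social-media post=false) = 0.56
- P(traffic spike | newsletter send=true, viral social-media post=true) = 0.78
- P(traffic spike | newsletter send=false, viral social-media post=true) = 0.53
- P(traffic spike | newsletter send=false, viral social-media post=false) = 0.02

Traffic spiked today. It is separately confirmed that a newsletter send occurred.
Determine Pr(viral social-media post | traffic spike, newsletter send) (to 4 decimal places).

Pr(viral social-media post | traffic spike, newsletter send) ≈ 0.3400

P(traffic spike | newsletter send) = 0.56×0.73 + 0.78×0.27 = 0.408800 + 0.210600 = 0.619400
Of this, 0.210600 comes from 0.78×0.27 (the viral social-media post=true cases).
P(viral social-media post | traffic spike, newsletter send) = 0.210600 / 0.619400 ≈ 0.3400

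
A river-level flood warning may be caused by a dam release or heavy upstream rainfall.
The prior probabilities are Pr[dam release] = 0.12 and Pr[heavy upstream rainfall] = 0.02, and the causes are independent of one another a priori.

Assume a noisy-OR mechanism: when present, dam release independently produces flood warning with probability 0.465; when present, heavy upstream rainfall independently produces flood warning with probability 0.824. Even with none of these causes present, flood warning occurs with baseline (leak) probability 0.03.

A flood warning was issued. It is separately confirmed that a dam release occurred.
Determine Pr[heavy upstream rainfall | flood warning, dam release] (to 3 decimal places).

Under noisy-OR, P(flood warning | causes) = 1 − (1−0.03)·∏(1−qᵢ) over the active causes.
Weight on heavy upstream rainfall=true, given the evidence: 0.908665×0.02 = 0.018173
Normalizer over all consistent configurations: 0.48105×0.98 + 0.908665×0.02 = 0.489602
P(heavy upstream rainfall | flood warning, dam release) = 0.018173/0.489602 ≈ 0.037

Pr[heavy upstream rainfall | flood warning, dam release] ≈ 0.037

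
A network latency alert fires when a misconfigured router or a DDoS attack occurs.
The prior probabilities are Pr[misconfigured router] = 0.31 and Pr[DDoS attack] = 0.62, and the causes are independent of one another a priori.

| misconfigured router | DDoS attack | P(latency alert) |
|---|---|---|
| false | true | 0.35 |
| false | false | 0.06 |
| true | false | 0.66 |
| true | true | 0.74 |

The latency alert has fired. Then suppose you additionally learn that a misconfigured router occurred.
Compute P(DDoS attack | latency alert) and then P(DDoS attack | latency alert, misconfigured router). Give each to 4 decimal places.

P(latency alert) = 0.06*0.69*0.38 + 0.35*0.69*0.62 + 0.66*0.31*0.38 + 0.74*0.31*0.62 = 0.015732 + 0.149730 + 0.077748 + 0.142228 = 0.385438
Restricting to configurations with DDoS attack present: 0.149730 + 0.142228 = 0.291958.
Hence the posterior is 0.291958/0.385438 ≈ 0.7575.

Now also conditioning on misconfigured router=true:
Enumerate both values of DDoS attack and weight by the priors:
  P(latency alert | misconfigured router) = 0.66*0.38 + 0.74*0.62
        = 0.250800 + 0.458800 = 0.709600
The terms with DDoS attack present sum to 0.458800, so
  P(DDoS attack | latency alert, misconfigured router) = 0.458800 / 0.709600 ≈ 0.6466
The drop from 0.7575 to 0.6466 is the explaining-away (discounting) effect.

P(DDoS attack | latency alert) ≈ 0.7575; P(DDoS attack | latency alert, misconfigured router) ≈ 0.6466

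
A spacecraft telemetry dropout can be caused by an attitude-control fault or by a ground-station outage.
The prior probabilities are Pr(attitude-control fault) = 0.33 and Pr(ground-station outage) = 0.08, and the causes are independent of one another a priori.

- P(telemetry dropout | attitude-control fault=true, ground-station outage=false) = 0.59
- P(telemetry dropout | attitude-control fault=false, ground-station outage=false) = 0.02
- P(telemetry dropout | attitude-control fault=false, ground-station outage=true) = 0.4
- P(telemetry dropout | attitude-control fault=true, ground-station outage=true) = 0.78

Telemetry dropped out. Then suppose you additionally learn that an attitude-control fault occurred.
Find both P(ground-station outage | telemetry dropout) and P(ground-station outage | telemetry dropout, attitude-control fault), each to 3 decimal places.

P(telemetry dropout) = 0.02·0.67·0.92 + 0.4·0.67·0.08 + 0.59·0.33·0.92 + 0.78·0.33·0.08 = 0.012328 + 0.021440 + 0.179124 + 0.020592 = 0.233484
Of this, 0.042032 comes from 0.021440 + 0.020592 (the ground-station outage=true cases).
So P(ground-station outage | telemetry dropout) = 0.042032/0.233484 ≈ 0.180.

Now condition on the additional information:
Weight on ground-station outage=true, given the evidence: 0.78×0.08 = 0.062400
Denominator P(telemetry dropout | attitude-control fault): 0.59×0.92 + 0.78×0.08 = 0.605200
P(ground-station outage | telemetry dropout, attitude-control fault) = 0.062400/0.605200 ≈ 0.103
This is intercausal reasoning (explaining away): once attitude-control fault accounts for the telemetry dropout, ground-station outage becomes less likely.

P(ground-station outage | telemetry dropout) ≈ 0.180; P(ground-station outage | telemetry dropout, attitude-control fault) ≈ 0.103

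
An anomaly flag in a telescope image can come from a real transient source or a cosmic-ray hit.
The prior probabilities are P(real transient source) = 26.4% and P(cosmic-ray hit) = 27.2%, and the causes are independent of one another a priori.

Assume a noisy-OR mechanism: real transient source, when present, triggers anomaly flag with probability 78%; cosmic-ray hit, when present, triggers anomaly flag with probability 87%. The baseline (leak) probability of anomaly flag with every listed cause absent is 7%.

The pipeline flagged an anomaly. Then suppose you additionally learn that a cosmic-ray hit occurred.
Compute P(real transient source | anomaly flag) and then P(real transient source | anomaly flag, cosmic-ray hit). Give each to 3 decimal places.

Under noisy-OR, P(anomaly flag | causes) = 1 − (1−0.07)·∏(1−qᵢ) over the active causes.
P(anomaly flag) = 0.07×0.736×0.728 + 0.8791×0.736×0.272 + 0.7954×0.264×0.728 + 0.973402×0.264×0.272 = 0.037507 + 0.175989 + 0.152870 + 0.069898 = 0.436264
Restricting to configurations with real transient source present: 0.152870 + 0.069898 = 0.222768.
Hence the posterior is 0.222768/0.436264 ≈ 0.511.

With the extra evidence:
Weight on real transient source=true, given the evidence: 0.973402·0.264 = 0.256978
Denominator P(anomaly flag | cosmic-ray hit): 0.8791·0.736 + 0.973402·0.264 = 0.903996
P(real transient source | anomaly flag, cosmic-ray hit) = 0.256978/0.903996 ≈ 0.284
The drop from 0.511 to 0.284 is the explaining-away (discounting) effect.

P(real transient source | anomaly flag) ≈ 0.511; P(real transient source | anomaly flag, cosmic-ray hit) ≈ 0.284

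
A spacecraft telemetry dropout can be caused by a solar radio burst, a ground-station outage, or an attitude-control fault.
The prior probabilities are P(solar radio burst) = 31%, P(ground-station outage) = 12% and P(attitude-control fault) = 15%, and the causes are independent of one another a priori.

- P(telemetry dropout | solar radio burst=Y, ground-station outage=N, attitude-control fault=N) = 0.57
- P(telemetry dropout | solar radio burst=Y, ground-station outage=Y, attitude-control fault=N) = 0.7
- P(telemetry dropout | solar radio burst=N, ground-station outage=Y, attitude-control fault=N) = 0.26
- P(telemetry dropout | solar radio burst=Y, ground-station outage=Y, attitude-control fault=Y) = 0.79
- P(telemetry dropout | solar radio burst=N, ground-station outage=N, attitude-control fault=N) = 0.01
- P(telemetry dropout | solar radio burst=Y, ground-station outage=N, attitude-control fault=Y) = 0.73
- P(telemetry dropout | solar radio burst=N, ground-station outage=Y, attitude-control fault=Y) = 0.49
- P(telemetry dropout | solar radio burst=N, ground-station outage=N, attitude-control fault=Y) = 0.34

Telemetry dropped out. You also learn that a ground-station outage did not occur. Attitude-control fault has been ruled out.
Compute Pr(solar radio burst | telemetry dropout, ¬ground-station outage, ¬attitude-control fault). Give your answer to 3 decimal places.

P(telemetry dropout | ¬ground-station outage, ¬attitude-control fault) = 0.01*0.69 + 0.57*0.31 = 0.006900 + 0.176700 = 0.183600
Of this, 0.176700 comes from 0.57*0.31 (the solar radio burst=true cases).
So P(solar radio burst | telemetry dropout, ¬ground-station outage, ¬attitude-control fault) = 0.176700/0.183600 ≈ 0.962.

Pr(solar radio burst | telemetry dropout, ¬ground-station outage, ¬attitude-control fault) ≈ 0.962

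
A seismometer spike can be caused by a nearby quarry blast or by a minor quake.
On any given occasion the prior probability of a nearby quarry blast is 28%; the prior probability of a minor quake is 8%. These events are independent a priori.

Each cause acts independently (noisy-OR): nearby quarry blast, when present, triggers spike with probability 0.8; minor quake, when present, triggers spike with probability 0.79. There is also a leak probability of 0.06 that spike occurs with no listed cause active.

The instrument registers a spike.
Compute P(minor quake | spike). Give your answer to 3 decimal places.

P(minor quake | spike) ≈ 0.214

Under noisy-OR, P(spike | causes) = 1 − (1−0.06)·∏(1−qᵢ) over the active causes.
Enumerate the 4 (nearby quarry blast, minor quake) configurations and weight by the priors:
  P(spike) = 0.06·0.72·0.92 + 0.8026·0.72·0.08 + 0.812·0.28·0.92 + 0.96052·0.28·0.08
        = 0.039744 + 0.046230 + 0.209171 + 0.021516 = 0.316661
The terms with minor quake present sum to 0.067746, so
  P(minor quake | spike) = 0.067746 / 0.316661 ≈ 0.214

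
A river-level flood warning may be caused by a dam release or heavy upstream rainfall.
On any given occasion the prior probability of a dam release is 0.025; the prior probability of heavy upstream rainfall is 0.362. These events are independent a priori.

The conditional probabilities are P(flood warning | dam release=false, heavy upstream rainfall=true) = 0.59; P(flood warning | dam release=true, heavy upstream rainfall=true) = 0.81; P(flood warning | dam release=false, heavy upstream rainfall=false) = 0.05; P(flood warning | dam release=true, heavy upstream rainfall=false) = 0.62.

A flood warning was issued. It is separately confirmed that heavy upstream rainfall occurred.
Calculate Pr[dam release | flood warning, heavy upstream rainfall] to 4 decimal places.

Pr[dam release | flood warning, heavy upstream rainfall] ≈ 0.0340

Enumerate both values of dam release and weight by the priors:
  P(flood warning | heavy upstream rainfall) = 0.59·0.975 + 0.81·0.025
        = 0.575250 + 0.020250 = 0.595500
Keeping only the dam release-present terms gives 0.020250, so
  P(dam release | flood warning, heavy upstream rainfall) = 0.020250 / 0.595500 ≈ 0.0340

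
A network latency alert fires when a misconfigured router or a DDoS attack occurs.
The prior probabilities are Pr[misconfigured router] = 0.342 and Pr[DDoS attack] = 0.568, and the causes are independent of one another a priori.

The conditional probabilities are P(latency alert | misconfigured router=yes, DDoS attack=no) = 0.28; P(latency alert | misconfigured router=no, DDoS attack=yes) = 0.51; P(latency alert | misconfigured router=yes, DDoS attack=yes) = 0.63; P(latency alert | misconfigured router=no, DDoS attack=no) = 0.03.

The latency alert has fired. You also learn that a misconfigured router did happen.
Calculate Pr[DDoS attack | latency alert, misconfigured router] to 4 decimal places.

Pr[DDoS attack | latency alert, misconfigured router] ≈ 0.7474

Numerator (weight on configurations with DDoS attack): 0.63·0.568 = 0.357840
Denominator P(latency alert | misconfigured router): 0.28·0.432 + 0.63·0.568 = 0.478800
Posterior = 0.357840 / 0.478800 ≈ 0.7474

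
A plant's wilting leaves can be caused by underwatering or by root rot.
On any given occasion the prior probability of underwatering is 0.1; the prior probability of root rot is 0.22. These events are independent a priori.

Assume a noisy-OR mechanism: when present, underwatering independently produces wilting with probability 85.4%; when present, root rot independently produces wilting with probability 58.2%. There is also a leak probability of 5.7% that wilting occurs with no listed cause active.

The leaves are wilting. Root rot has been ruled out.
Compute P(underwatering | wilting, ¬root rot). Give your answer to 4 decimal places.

P(underwatering | wilting, ¬root rot) ≈ 0.6270

Under noisy-OR, P(wilting | causes) = 1 − (1−0.057)·∏(1−qᵢ) over the active causes.
P(wilting | ¬root rot) = 0.057×0.9 + 0.862322×0.1 = 0.051300 + 0.086232 = 0.137532
Restricting to configurations with underwatering present: 0.862322×0.1 = 0.086232.
Hence the posterior is 0.086232/0.137532 ≈ 0.6270.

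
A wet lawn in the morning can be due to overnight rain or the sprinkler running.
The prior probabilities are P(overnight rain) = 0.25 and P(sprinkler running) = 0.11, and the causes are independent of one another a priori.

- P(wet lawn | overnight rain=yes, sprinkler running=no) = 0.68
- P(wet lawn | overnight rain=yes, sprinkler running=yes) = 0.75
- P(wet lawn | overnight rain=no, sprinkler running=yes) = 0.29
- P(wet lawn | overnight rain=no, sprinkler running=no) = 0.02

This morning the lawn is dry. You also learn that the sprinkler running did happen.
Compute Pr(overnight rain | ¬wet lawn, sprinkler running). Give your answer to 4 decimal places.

Pr(overnight rain | ¬wet lawn, sprinkler running) ≈ 0.1050

Enumerate both values of overnight rain and weight by the priors:
  P(¬wet lawn | sprinkler running) = 0.71×0.75 + 0.25×0.25
        = 0.532500 + 0.062500 = 0.595000
Keeping only the overnight rain-present terms gives 0.062500, so
  P(overnight rain | ¬wet lawn, sprinkler running) = 0.062500 / 0.595000 ≈ 0.1050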